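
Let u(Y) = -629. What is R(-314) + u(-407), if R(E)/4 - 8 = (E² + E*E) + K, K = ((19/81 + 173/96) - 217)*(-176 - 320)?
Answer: 98387321/81 ≈ 1.2147e+6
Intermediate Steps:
K = 17272735/162 (K = ((19*(1/81) + 173*(1/96)) - 217)*(-496) = ((19/81 + 173/96) - 217)*(-496) = (5279/2592 - 217)*(-496) = -557185/2592*(-496) = 17272735/162 ≈ 1.0662e+5)
R(E) = 34548062/81 + 8*E² (R(E) = 32 + 4*((E² + E*E) + 17272735/162) = 32 + 4*((E² + E²) + 17272735/162) = 32 + 4*(2*E² + 17272735/162) = 32 + 4*(17272735/162 + 2*E²) = 32 + (34545470/81 + 8*E²) = 34548062/81 + 8*E²)
R(-314) + u(-407) = (34548062/81 + 8*(-314)²) - 629 = (34548062/81 + 8*98596) - 629 = (34548062/81 + 788768) - 629 = 98438270/81 - 629 = 98387321/81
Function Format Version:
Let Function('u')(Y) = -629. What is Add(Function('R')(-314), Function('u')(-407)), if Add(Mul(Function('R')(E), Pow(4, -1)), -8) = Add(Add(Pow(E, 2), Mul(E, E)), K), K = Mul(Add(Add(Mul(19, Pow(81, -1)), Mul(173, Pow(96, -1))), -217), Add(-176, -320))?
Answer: Rational(98387321, 81) ≈ 1.2147e+6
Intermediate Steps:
K = Rational(17272735, 162) (K = Mul(Add(Add(Mul(19, Rational(1, 81)), Mul(173, Rational(1, 96))), -217), -496) = Mul(Add(Add(Rational(19, 81), Rational(173, 96)), -217), -496) = Mul(Add(Rational(5279, 2592), -217), -496) = Mul(Rational(-557185, 2592), -496) = Rational(17272735, 162) ≈ 1.0662e+5)
Function('R')(E) = Add(Rational(34548062, 81), Mul(8, Pow(E, 2))) (Function('R')(E) = Add(32, Mul(4, Add(Add(Pow(E, 2), Mul(E, E)), Rational(17272735, 162)))) = Add(32, Mul(4, Add(Add(Pow(E, 2), Pow(E, 2)), Rational(17272735, 162)))) = Add(32, Mul(4, Add(Mul(2, Pow(E, 2)), Rational(17272735, 162)))) = Add(32, Mul(4, Add(Rational(17272735, 162), Mul(2, Pow(E, 2))))) = Add(32, Add(Rational(34545470, 81), Mul(8, Pow(E, 2)))) = Add(Rational(34548062, 81), Mul(8, Pow(E, 2))))
Add(Function('R')(-314), Function('u')(-407)) = Add(Add(Rational(34548062, 81), Mul(8, Pow(-314, 2))), -629) = Add(Add(Rational(34548062, 81), Mul(8, 98596)), -629) = Add(Add(Rational(34548062, 81), 788768), -629) = Add(Rational(98438270, 81), -629) = Rational(98387321, 81)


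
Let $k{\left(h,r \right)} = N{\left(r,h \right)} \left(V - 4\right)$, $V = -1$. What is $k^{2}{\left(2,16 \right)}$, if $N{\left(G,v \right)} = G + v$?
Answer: $8100$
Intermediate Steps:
$k{\left(h,r \right)} = - 5 h - 5 r$ ($k{\left(h,r \right)} = \left(r + h\right) \left(-1 - 4\right) = \left(h + r\right) \left(-5\right) = - 5 h - 5 r$)
$k^{2}{\left(2,16 \right)} = \left(\left(-5\right) 2 - 80\right)^{2} = \left(-10 - 80\right)^{2} = \left(-90\right)^{2} = 8100$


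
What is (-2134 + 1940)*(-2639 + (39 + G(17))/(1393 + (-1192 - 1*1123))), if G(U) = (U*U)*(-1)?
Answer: 235992076/461 ≈ 5.1191e+5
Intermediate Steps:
G(U) = -U**2 (G(U) = U**2*(-1) = -U**2)
(-2134 + 1940)*(-2639 + (39 + G(17))/(1393 + (-1192 - 1*1123))) = (-2134 + 1940)*(-2639 + (39 - 1*17**2)/(1393 + (-1192 - 1*1123))) = -194*(-2639 + (39 - 1*289)/(1393 + (-1192 - 1123))) = -194*(-2639 + (39 - 289)/(1393 - 2315)) = -194*(-2639 - 250/(-922)) = -194*(-2639 - 250*(-1/922)) = -194*(-2639 + 125/461) = -194*(-1216454/461) = 235992076/461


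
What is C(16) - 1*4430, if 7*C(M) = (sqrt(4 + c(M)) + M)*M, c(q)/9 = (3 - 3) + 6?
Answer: -30754/7 + 16*sqrt(58)/7 ≈ -4376.0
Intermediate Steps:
c(q) = 54 (c(q) = 9*((3 - 3) + 6) = 9*(0 + 6) = 9*6 = 54)
C(M) = M*(M + sqrt(58))/7 (C(M) = ((sqrt(4 + 54) + M)*M)/7 = ((sqrt(58) + M)*M)/7 = ((M + sqrt(58))*M)/7 = (M*(M + sqrt(58)))/7 = M*(M + sqrt(58))/7)
C(16) - 1*4430 = (1/7)*16*(16 + sqrt(58)) - 1*4430 = (256/7 + 16*sqrt(58)/7) - 4430 = -30754/7 + 16*sqrt(58)/7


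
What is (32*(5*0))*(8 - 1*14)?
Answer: 0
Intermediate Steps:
(32*(5*0))*(8 - 1*14) = (32*0)*(8 - 14) = 0*(-6) = 0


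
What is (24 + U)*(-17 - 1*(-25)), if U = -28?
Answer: -32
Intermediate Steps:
(24 + U)*(-17 - 1*(-25)) = (24 - 28)*(-17 - 1*(-25)) = -4*(-17 + 25) = -4*8 = -32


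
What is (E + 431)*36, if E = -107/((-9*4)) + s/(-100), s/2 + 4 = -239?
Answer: 394949/25 ≈ 15798.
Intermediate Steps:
s = -486 (s = -8 + 2*(-239) = -8 - 478 = -486)
E = 7049/900 (E = -107/((-9*4)) - 486/(-100) = -107/(-36) - 486*(-1/100) = -107*(-1/36) + 243/50 = 107/36 + 243/50 = 7049/900 ≈ 7.8322)
(E + 431)*36 = (7049/900 + 431)*36 = (394949/900)*36 = 394949/25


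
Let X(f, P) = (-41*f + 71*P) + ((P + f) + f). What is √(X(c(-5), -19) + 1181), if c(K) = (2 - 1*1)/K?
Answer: 8*I*√70/5 ≈ 13.387*I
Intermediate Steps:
c(K) = 1/K (c(K) = (2 - 1)/K = 1/K)
X(f, P) = -39*f + 72*P (X(f, P) = (-41*f + 71*P) + (P + 2*f) = -39*f + 72*P)
√(X(c(-5), -19) + 1181) = √((-39/(-5) + 72*(-19)) + 1181) = √((-39*(-⅕) - 1368) + 1181) = √((39/5 - 1368) + 1181) = √(-6801/5 + 1181) = √(-896/5) = 8*I*√70/5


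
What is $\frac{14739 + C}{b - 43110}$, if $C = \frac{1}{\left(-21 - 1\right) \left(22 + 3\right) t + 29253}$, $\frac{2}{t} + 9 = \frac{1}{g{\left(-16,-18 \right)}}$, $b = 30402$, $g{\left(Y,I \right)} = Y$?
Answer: $- \frac{3138880088}{2706349689} \approx -1.1598$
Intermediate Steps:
$t = - \frac{32}{145}$ ($t = \frac{2}{-9 + \frac{1}{-16}} = \frac{2}{-9 - \frac{1}{16}} = \frac{2}{- \frac{145}{16}} = 2 \left(- \frac{16}{145}\right) = - \frac{32}{145} \approx -0.22069$)
$C = \frac{29}{851857}$ ($C = \frac{1}{\left(-21 - 1\right) \left(22 + 3\right) \left(- \frac{32}{145}\right) + 29253} = \frac{1}{\left(-22\right) 25 \left(- \frac{32}{145}\right) + 29253} = \frac{1}{\left(-550\right) \left(- \frac{32}{145}\right) + 29253} = \frac{1}{\frac{3520}{29} + 29253} = \frac{1}{\frac{851857}{29}} = \frac{29}{851857} \approx 3.4043 \cdot 10^{-5}$)
$\frac{14739 + C}{b - 43110} = \frac{14739 + \frac{29}{851857}}{30402 - 43110} = \frac{12555520352}{851857 \left(-12708\right)} = \frac{12555520352}{851857} \left(- \frac{1}{12708}\right) = - \frac{3138880088}{2706349689}$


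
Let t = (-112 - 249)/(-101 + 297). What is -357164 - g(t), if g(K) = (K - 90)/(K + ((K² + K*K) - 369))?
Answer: -2497581397774/6992809 ≈ -3.5716e+5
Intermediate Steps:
t = -361/196 ≈ -1.8418
g(K) = (-90 + K)/(-369 + K + 2*K²) (g(K) = (-90 + K)/(K + ((K² + K²) - 369)) = (-90 + K)/(K + (2*K² - 369)) = (-90 + K)/(K + (-369 + 2*K²)) = (-90 + K)/(-369 + K + 2*K²))
-357164 - g(t) = -357164 - (-90 - 361/196)/(-369 - 361/196 + 2*(-361/196)²) = -357164 - (-18001)/((-369 - 361/196 + 2*(130321/38416))*196) = -357164 - (-18001)/((-369 - 361/196 + 130321/19208)*196) = -357164 - (-18001)/((-6992809/19208)*196) = -357164 - (-19208)*(-18001)/(6992809*196) = -357164 - 1*1764098/6992809 = -357164 - 1764098/6992809 = -2497581397774/6992809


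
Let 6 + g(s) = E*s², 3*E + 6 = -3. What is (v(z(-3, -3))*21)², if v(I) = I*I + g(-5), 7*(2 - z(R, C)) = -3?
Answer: 121881600/49 ≈ 2.4874e+6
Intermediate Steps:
E = -3 (E = -2 + (⅓)*(-3) = -2 - 1 = -3)
z(R, C) = 17/7 (z(R, C) = 2 - ⅐*(-3) = 2 + 3/7 = 17/7)
g(s) = -6 - 3*s²
v(I) = -81 + I² (v(I) = I*I + (-6 - 3*(-5)²) = I² + (-6 - 3*25) = I² + (-6 - 75) = I² - 81 = -81 + I²)
(v(z(-3, -3))*21)² = ((-81 + (17/7)²)*21)² = ((-81 + 289/49)*21)² = (-3680/49*21)² = (-11040/7)² = 121881600/49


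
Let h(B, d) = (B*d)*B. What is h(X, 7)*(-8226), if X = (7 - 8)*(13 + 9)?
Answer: -27869688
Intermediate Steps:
X = -22 (X = -1*22 = -22)
h(B, d) = d*B**2
h(X, 7)*(-8226) = (7*(-22)**2)*(-8226) = (7*484)*(-8226) = 3388*(-8226) = -27869688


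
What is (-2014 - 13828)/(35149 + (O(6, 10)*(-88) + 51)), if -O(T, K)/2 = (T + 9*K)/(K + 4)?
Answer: -55447/127424 ≈ -0.43514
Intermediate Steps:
O(T, K) = -2*(T + 9*K)/(4 + K) (O(T, K) = -2*(T + 9*K)/(K + 4) = -2*(T + 9*K)/(4 + K))
(-2014 - 13828)/(35149 + (O(6, 10)*(-88) + 51)) = (-2014 - 13828)/(35149 + ((2*(-1*6 - 9*10)/(4 + 10))*(-88) + 51)) = -15842/(35149 + ((2*(-6 - 90)/14)*(-88) + 51)) = -15842/(35149 + ((2*(1/14)*(-96))*(-88) + 51)) = -15842/(35149 + (-96/7*(-88) + 51)) = -15842/(35149 + (8448/7 + 51)) = -15842/(35149 + 8805/7) = -15842/254848/7 = -15842*7/254848 = -55447/127424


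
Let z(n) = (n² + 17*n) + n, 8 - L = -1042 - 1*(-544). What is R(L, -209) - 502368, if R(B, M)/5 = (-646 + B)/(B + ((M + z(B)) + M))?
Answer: -33311017519/66308 ≈ -5.0237e+5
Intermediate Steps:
L = 506 (L = 8 - (-1042 - 1*(-544)) = 8 - (-1042 + 544) = 8 - 1*(-498) = 8 + 498 = 506)
z(n) = n² + 18*n
R(B, M) = 5*(-646 + B)/(B + 2*M + B*(18 + B)) (R(B, M) = 5*((-646 + B)/(B + ((M + B*(18 + B)) + M))) = 5*((-646 + B)/(B + (2*M + B*(18 + B)))) = 5*((-646 + B)/(B + 2*M + B*(18 + B))) = 5*(-646 + B)/(B + 2*M + B*(18 + B)))
R(L, -209) - 502368 = 5*(-646 + 506)/(506 + 2*(-209) + 506*(18 + 506)) - 502368 = 5*(-140)/(506 - 418 + 506*524) - 502368 = 5*(-140)/(506 - 418 + 265144) - 502368 = 5*(-140)/265232 - 502368 = 5*(1/265232)*(-140) - 502368 = -175/66308 - 502368 = -33311017519/66308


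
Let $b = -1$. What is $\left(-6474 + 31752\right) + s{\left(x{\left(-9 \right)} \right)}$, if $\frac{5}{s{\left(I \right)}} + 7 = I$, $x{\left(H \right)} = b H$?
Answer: $\frac{50561}{2} \approx 25281.0$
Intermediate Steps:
$x{\left(H \right)} = - H$
$s{\left(I \right)} = \frac{5}{-7 + I}$
$\left(-6474 + 31752\right) + s{\left(x{\left(-9 \right)} \right)} = \left(-6474 + 31752\right) + \frac{5}{-7 - -9} = 25278 + \frac{5}{-7 + 9} = 25278 + \frac{5}{2} = \frac{50561}{2}$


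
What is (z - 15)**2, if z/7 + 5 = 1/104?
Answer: 26967249/10816 ≈ 2493.3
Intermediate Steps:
z = -3633/104 (z = -35 + 7/104 = -3633/104 ≈ -34.933)
(z - 15)**2 = (-3633/104 - 15)**2 = (-5193/104)**2 = 26967249/10816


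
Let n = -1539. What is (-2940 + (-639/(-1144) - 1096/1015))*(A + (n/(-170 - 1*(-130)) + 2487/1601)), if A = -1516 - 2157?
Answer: 61106352393367703/5720052800 ≈ 1.0683e+7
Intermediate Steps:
A = -3673
(-2940 + (-639/(-1144) - 1096/1015))*(A + (n/(-170 - 1*(-130)) + 2487/1601)) = (-2940 + (-639/(-1144) - 1096/1015))*(-3673 + (-1539/(-170 - 1*(-130)) + 2487/1601)) = (-2940 + (-639*(-1/1144) - 1096*1/1015))*(-3673 + (-1539/(-170 + 130) + 2487*(1/1601))) = (-2940 + (639/1144 - 1096/1015))*(-3673 + (-1539/(-40) + 2487/1601)) = (-2940 - 605239/1161160)*(-3673 + (-1539*(-1/40) + 2487/1601)) = -3414415639*(-3673 + (1539/40 + 2487/1601))/1161160 = -3414415639*(-3673 + 2563419/64040)/1161160 = -3414415639/1161160*(-232655501/64040) = 61106352393367703/5720052800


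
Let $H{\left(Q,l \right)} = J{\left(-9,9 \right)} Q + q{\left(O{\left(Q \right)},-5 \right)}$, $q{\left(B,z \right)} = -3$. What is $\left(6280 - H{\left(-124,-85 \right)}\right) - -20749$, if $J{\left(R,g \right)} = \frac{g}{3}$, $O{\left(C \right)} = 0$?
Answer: $27404$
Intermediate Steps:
$J{\left(R,g \right)} = \frac{g}{3}$ ($J{\left(R,g \right)} = g \frac{1}{3} = \frac{g}{3}$)
$H{\left(Q,l \right)} = -3 + 3 Q$ ($H{\left(Q,l \right)} = \frac{1}{3} \cdot 9 Q - 3 = 3 Q - 3 = -3 + 3 Q$)
$\left(6280 - H{\left(-124,-85 \right)}\right) - -20749 = \left(6280 - \left(-3 + 3 \left(-124\right)\right)\right) - -20749 = \left(6280 - \left(-3 - 372\right)\right) + 20749 = \left(6280 - -375\right) + 20749 = \left(6280 + 375\right) + 20749 = 6655 + 20749 = 27404$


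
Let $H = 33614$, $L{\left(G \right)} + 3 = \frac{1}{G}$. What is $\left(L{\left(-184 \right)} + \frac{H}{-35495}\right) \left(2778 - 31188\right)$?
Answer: $\frac{73336752951}{653108} \approx 1.1229 \cdot 10^{5}$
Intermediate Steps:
$L{\left(G \right)} = -3 + \frac{1}{G}$
$\left(L{\left(-184 \right)} + \frac{H}{-35495}\right) \left(2778 - 31188\right) = \left(\left(-3 + \frac{1}{-184}\right) + \frac{33614}{-35495}\right) \left(2778 - 31188\right) = \left(\left(-3 - \frac{1}{184}\right) + 33614 \left(- \frac{1}{35495}\right)\right) \left(-28410\right) = \left(- \frac{553}{184} - \frac{33614}{35495}\right) \left(-28410\right) = \left(- \frac{25813711}{6531080}\right) \left(-28410\right) = \frac{73336752951}{653108}$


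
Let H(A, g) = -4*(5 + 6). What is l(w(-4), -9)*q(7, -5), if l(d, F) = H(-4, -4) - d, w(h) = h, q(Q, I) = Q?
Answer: -280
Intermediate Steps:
H(A, g) = -44 (H(A, g) = -4*11 = -44)
l(d, F) = -44 - d
l(w(-4), -9)*q(7, -5) = (-44 - 1*(-4))*7 = (-44 + 4)*7 = -40*7 = -280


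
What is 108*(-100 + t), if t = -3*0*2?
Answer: -10800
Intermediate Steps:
t = 0 (t = 0*2 = 0)
108*(-100 + t) = 108*(-100 + 0) = 108*(-100) = -10800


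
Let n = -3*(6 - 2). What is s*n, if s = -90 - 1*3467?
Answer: 42684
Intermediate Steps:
s = -3557 (s = -90 - 3467 = -3557)
n = -12 (n = -3*4 = -12)
s*n = -3557*(-12) = 42684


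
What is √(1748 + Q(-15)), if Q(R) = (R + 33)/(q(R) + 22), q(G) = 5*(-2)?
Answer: √6998/2 ≈ 41.827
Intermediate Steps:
q(G) = -10
Q(R) = 11/4 + R/12 (Q(R) = (R + 33)/(-10 + 22) = (33 + R)/12 = (33 + R)*(1/12) = 11/4 + R/12)
√(1748 + Q(-15)) = √(1748 + (11/4 + (1/12)*(-15))) = √(1748 + (11/4 - 5/4)) = √(1748 + 3/2) = √(3499/2) = √6998/2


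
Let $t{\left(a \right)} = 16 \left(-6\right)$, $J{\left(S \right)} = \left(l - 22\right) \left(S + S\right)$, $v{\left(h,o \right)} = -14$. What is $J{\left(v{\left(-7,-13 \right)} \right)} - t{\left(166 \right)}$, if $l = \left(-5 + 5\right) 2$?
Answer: $712$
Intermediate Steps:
$l = 0$ ($l = 0 \cdot 2 = 0$)
$J{\left(S \right)} = - 44 S$ ($J{\left(S \right)} = \left(0 - 22\right) \left(S + S\right) = - 22 \cdot 2 S = - 44 S$)
$t{\left(a \right)} = -96$
$J{\left(v{\left(-7,-13 \right)} \right)} - t{\left(166 \right)} = \left(-44\right) \left(-14\right) - -96 = 616 + 96 = 712$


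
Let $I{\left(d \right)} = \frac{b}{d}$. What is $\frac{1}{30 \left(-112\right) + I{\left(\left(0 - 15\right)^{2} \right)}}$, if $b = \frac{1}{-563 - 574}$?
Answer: $- \frac{255825}{859572001} \approx -0.00029762$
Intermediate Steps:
$b = - \frac{1}{1137}$ ($b = \frac{1}{-1137} = - \frac{1}{1137} \approx -0.00087951$)
$I{\left(d \right)} = - \frac{1}{1137 d}$
$\frac{1}{30 \left(-112\right) + I{\left(\left(0 - 15\right)^{2} \right)}} = \frac{1}{30 \left(-112\right) - \frac{1}{1137 \left(0 - 15\right)^{2}}} = \frac{1}{-3360 - \frac{1}{1137 \left(-15\right)^{2}}} = \frac{1}{-3360 - \frac{1}{1137 \cdot 225}} = \frac{1}{-3360 - \frac{1}{255825}} = \frac{1}{- \frac{859572001}{255825}} = - \frac{255825}{859572001}$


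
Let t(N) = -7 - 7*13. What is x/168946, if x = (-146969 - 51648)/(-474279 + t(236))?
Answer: 198617/80144096642 ≈ 2.4782e-6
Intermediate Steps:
t(N) = -98 (t(N) = -7 - 91 = -98)
x = 198617/474377 (x = (-146969 - 51648)/(-474279 - 98) = -198617/(-474377) = -198617*(-1/474377) = 198617/474377 ≈ 0.41869)
x/168946 = (198617/474377)/168946 = (198617/474377)*(1/168946) = 198617/80144096642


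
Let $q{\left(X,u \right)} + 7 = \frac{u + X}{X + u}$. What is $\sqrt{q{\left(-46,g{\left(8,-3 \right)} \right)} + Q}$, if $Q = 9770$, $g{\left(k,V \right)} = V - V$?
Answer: $2 \sqrt{2441} \approx 98.813$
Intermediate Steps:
$g{\left(k,V \right)} = 0$
$q{\left(X,u \right)} = -6$ ($q{\left(X,u \right)} = -7 + \frac{u + X}{X + u} = -7 + \frac{X + u}{X + u} = -7 + 1 = -6$)
$\sqrt{q{\left(-46,g{\left(8,-3 \right)} \right)} + Q} = \sqrt{-6 + 9770} = \sqrt{9764} = 2 \sqrt{2441}$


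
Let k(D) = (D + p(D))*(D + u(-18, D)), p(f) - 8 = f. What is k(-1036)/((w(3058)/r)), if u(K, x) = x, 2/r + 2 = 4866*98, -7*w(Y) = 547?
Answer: -29936256/130422851 ≈ -0.22953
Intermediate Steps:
w(Y) = -547/7 (w(Y) = -1/7*547 = -547/7)
r = 1/238433 (r = 2/(-2 + 4866*98) = 2/(-2 + 476868) = 2/476866 = 2*(1/476866) = 1/238433 ≈ 4.1941e-6)
p(f) = 8 + f
k(D) = 2*D*(8 + 2*D) (k(D) = (D + (8 + D))*(D + D) = (8 + 2*D)*(2*D) = 2*D*(8 + 2*D))
k(-1036)/((w(3058)/r)) = (4*(-1036)*(4 - 1036))/((-547/(7*1/238433))) = (4*(-1036)*(-1032))/((-547/7*238433)) = 4276608/(-130422851/7) = 4276608*(-7/130422851) = -29936256/130422851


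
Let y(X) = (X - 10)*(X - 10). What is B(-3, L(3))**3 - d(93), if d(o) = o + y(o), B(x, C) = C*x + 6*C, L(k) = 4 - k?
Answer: -6955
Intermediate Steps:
y(X) = (-10 + X)**2 (y(X) = (-10 + X)*(-10 + X) = (-10 + X)**2)
B(x, C) = 6*C + C*x
d(o) = o + (-10 + o)**2
B(-3, L(3))**3 - d(93) = ((4 - 1*3)*(6 - 3))**3 - (93 + (-10 + 93)**2) = ((4 - 3)*3)**3 - (93 + 83**2) = (1*3)**3 - (93 + 6889) = 3**3 - 1*6982 = 27 - 6982 = -6955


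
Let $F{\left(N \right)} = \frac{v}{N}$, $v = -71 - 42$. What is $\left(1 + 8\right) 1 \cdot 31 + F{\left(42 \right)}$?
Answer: $\frac{11605}{42} \approx 276.31$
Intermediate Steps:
$v = -113$ ($v = -71 - 42 = -113$)
$F{\left(N \right)} = - \frac{113}{N}$
$\left(1 + 8\right) 1 \cdot 31 + F{\left(42 \right)} = \left(1 + 8\right) 1 \cdot 31 - \frac{113}{42} = 9 \cdot 1 \cdot 31 - \frac{113}{42} = 9 \cdot 31 - \frac{113}{42} = 279 - \frac{113}{42} = \frac{11605}{42}$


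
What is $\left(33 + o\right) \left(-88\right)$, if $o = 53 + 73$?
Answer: $-13992$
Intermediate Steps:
$o = 126$
$\left(33 + o\right) \left(-88\right) = \left(33 + 126\right) \left(-88\right) = 159 \left(-88\right) = -13992$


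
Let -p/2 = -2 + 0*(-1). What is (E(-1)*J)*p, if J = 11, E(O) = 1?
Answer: 44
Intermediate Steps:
p = 4 (p = -2*(-2 + 0*(-1)) = -2*(-2 + 0) = -2*(-2) = 4)
(E(-1)*J)*p = (1*11)*4 = 11*4 = 44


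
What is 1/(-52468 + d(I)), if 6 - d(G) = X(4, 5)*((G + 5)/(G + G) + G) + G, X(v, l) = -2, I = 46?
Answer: -46/2411085 ≈ -1.9079e-5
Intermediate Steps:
d(G) = 6 + G + (5 + G)/G (d(G) = 6 - (-2*((G + 5)/(G + G) + G) + G) = 6 - (-2*((5 + G)/((2*G)) + G) + G) = 6 - (-2*((5 + G)*(1/(2*G)) + G) + G) = 6 - (-2*((5 + G)/(2*G) + G) + G) = 6 - (-2*(G + (5 + G)/(2*G)) + G) = 6 - ((-2*G - (5 + G)/G) + G) = 6 - (-G - (5 + G)/G) = 6 + (G + (5 + G)/G) = 6 + G + (5 + G)/G)
1/(-52468 + d(I)) = 1/(-52468 + (7 + 46 + 5/46)) = 1/(-52468 + 2443/46) = 1/(-2411085/46) = -46/2411085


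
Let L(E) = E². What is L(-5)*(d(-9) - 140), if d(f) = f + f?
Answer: -3950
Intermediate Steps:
d(f) = 2*f
L(-5)*(d(-9) - 140) = (-5)²*(2*(-9) - 140) = 25*(-18 - 140) = 25*(-158) = -3950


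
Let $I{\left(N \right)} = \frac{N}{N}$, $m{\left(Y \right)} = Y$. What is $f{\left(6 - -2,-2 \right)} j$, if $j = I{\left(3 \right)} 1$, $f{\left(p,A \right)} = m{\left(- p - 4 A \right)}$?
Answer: $0$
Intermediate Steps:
$I{\left(N \right)} = 1$
$f{\left(p,A \right)} = - p - 4 A$
$j = 1$ ($j = 1 \cdot 1 = 1$)
$f{\left(6 - -2,-2 \right)} j = \left(- (6 - -2) - -8\right) 1 = \left(- (6 + 2) + 8\right) 1 = \left(\left(-1\right) 8 + 8\right) 1 = \left(-8 + 8\right) 1 = 0 \cdot 1 = 0$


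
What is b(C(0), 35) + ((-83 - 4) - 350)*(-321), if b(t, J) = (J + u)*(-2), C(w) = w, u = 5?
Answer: 140197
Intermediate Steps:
b(t, J) = -10 - 2*J (b(t, J) = (J + 5)*(-2) = (5 + J)*(-2) = -10 - 2*J)
b(C(0), 35) + ((-83 - 4) - 350)*(-321) = (-10 - 2*35) + ((-83 - 4) - 350)*(-321) = (-10 - 70) + (-87 - 350)*(-321) = -80 - 437*(-321) = -80 + 140277 = 140197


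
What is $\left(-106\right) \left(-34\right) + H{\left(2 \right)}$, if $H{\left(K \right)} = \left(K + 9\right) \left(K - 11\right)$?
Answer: $3505$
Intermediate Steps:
$H{\left(K \right)} = \left(-11 + K\right) \left(9 + K\right)$ ($H{\left(K \right)} = \left(9 + K\right) \left(-11 + K\right) = \left(-11 + K\right) \left(9 + K\right)$)
$\left(-106\right) \left(-34\right) + H{\left(2 \right)} = \left(-106\right) \left(-34\right) - \left(103 - 4\right) = 3604 - 99 = 3505$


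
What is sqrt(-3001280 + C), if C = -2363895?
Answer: 5*I*sqrt(214607) ≈ 2316.3*I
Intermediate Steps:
sqrt(-3001280 + C) = sqrt(-3001280 - 2363895) = sqrt(-5365175) = 5*I*sqrt(214607)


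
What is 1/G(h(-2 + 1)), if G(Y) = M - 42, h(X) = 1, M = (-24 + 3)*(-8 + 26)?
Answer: -1/420 ≈ -0.0023810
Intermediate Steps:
M = -378 (M = -21*18 = -378)
G(Y) = -420 (G(Y) = -378 - 42 = -420)
1/G(h(-2 + 1)) = 1/(-420) = -1/420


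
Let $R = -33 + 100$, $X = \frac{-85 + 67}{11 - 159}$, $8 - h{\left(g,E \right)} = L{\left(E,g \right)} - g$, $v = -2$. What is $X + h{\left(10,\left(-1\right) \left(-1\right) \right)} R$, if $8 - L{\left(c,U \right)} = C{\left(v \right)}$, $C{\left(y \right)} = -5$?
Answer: $\frac{24799}{74} \approx 335.12$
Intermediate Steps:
$L{\left(c,U \right)} = 13$ ($L{\left(c,U \right)} = 8 - -5 = 8 + 5 = 13$)
$h{\left(g,E \right)} = -5 + g$ ($h{\left(g,E \right)} = 8 - \left(13 - g\right) = 8 + \left(-13 + g\right) = -5 + g$)
$X = \frac{9}{74}$ ($X = - \frac{18}{-148} = \left(-18\right) \left(- \frac{1}{148}\right) = \frac{9}{74} \approx 0.12162$)
$R = 67$
$X + h{\left(10,\left(-1\right) \left(-1\right) \right)} R = \frac{9}{74} + \left(-5 + 10\right) 67 = \frac{9}{74} + 5 \cdot 67 = \frac{9}{74} + 335 = \frac{24799}{74}$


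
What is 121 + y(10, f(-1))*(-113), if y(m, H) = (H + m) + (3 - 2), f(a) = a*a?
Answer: -1235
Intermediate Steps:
f(a) = a²
y(m, H) = 1 + H + m (y(m, H) = (H + m) + 1 = 1 + H + m)
121 + y(10, f(-1))*(-113) = 121 + (1 + (-1)² + 10)*(-113) = 121 + (1 + 1 + 10)*(-113) = 121 + 12*(-113) = 121 - 1356 = -1235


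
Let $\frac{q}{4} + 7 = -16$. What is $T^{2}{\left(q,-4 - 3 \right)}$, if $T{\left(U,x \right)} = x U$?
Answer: $414736$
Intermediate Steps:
$q = -92$ ($q = -28 + 4 \left(-16\right) = -28 - 64 = -92$)
$T{\left(U,x \right)} = U x$
$T^{2}{\left(q,-4 - 3 \right)} = \left(- 92 \left(-4 - 3\right)\right)^{2} = \left(\left(-92\right) \left(-7\right)\right)^{2} = 644^{2} = 414736$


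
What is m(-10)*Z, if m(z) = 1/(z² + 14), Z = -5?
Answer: -5/114 ≈ -0.043860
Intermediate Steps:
m(z) = 1/(14 + z²)
m(-10)*Z = -5/(14 + (-10)²) = -5/(14 + 100) = -5/114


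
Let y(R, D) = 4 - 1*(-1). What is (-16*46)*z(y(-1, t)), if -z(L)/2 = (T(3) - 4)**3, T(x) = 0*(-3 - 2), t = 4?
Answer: -94208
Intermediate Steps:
y(R, D) = 5 (y(R, D) = 4 + 1 = 5)
T(x) = 0 (T(x) = 0*(-5) = 0)
z(L) = 128 (z(L) = -2*(0 - 4)**3 = -2*(-4)**3 = -2*(-64) = 128)
(-16*46)*z(y(-1, t)) = -16*46*128 = -736*128 = -94208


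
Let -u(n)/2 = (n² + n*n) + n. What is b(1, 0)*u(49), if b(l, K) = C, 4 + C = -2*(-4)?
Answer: -38808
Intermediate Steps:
u(n) = -4*n² - 2*n (u(n) = -2*((n² + n*n) + n) = -2*((n² + n²) + n) = -2*(2*n² + n) = -2*(n + 2*n²) = -4*n² - 2*n)
C = 4 (C = -4 - 2*(-4) = -4 + 8 = 4)
b(l, K) = 4
b(1, 0)*u(49) = 4*(-2*49*(1 + 2*49)) = 4*(-2*49*(1 + 98)) = 4*(-2*49*99) = 4*(-9702) = -38808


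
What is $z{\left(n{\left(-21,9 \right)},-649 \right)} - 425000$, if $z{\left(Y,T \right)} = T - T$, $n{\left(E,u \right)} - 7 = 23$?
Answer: $-425000$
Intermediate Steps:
$n{\left(E,u \right)} = 30$ ($n{\left(E,u \right)} = 7 + 23 = 30$)
$z{\left(Y,T \right)} = 0$
$z{\left(n{\left(-21,9 \right)},-649 \right)} - 425000 = 0 - 425000 = -425000$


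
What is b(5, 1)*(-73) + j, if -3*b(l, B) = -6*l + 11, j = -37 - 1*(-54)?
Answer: -1336/3 ≈ -445.33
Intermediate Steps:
j = 17 (j = -37 + 54 = 17)
b(l, B) = -11/3 + 2*l (b(l, B) = -(-6*l + 11)/3 = -(11 - 6*l)/3 = -11/3 + 2*l)
b(5, 1)*(-73) + j = (-11/3 + 2*5)*(-73) + 17 = (-11/3 + 10)*(-73) + 17 = (19/3)*(-73) + 17 = -1387/3 + 17 = -1336/3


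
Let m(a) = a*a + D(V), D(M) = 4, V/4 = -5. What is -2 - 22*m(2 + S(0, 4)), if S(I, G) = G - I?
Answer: -882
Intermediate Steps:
V = -20 (V = 4*(-5) = -20)
m(a) = 4 + a² (m(a) = a*a + 4 = a² + 4 = 4 + a²)
-2 - 22*m(2 + S(0, 4)) = -2 - 22*(4 + (2 + (4 - 1*0))²) = -2 - 22*(4 + (2 + (4 + 0))²) = -2 - 22*(4 + (2 + 4)²) = -2 - 22*(4 + 6²) = -2 - 22*(4 + 36) = -2 - 22*40 = -2 - 880 = -882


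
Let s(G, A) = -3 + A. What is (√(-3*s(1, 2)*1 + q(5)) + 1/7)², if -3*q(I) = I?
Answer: 199/147 + 4*√3/21 ≈ 1.6837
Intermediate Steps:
q(I) = -I/3
(√(-3*s(1, 2)*1 + q(5)) + 1/7)² = (√(-3*(-3 + 2)*1 - ⅓*5) + 1/7)² = (√(-3*(-1)*1 - 5/3) + ⅐)² = (√(3*1 - 5/3) + ⅐)² = (√(3 - 5/3) + ⅐)² = (√(4/3) + ⅐)² = (2*√3/3 + ⅐)² = (⅐ + 2*√3/3)²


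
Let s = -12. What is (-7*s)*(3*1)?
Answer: 252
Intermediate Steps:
(-7*s)*(3*1) = (-7*(-12))*(3*1) = 84*3 = 252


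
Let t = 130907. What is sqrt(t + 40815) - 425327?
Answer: -425327 + sqrt(171722) ≈ -4.2491e+5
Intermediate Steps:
sqrt(t + 40815) - 425327 = sqrt(130907 + 40815) - 425327 = sqrt(171722) - 425327 = -425327 + sqrt(171722)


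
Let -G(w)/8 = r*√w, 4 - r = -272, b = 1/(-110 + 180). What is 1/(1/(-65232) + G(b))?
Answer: 2283120/10372645384224733 - 4697756061696*√70/10372645384224733 ≈ -0.0037892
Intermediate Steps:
b = 1/70 ≈ 0.014286
r = 276 (r = 4 - 1*(-272) = 4 + 272 = 276)
G(w) = -2208*√w
1/(1/(-65232) + G(b)) = 1/(1/(-65232) - 1104*√70/35) = 1/(-1/65232 - 1104*√70/35)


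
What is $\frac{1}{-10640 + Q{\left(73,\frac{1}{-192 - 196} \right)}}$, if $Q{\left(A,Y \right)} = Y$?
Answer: $- \frac{388}{4128321} \approx -9.3985 \cdot 10^{-5}$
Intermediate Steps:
$\frac{1}{-10640 + Q{\left(73,\frac{1}{-192 - 196} \right)}} = \frac{1}{-10640 + \frac{1}{-192 - 196}} = \frac{1}{-10640 + \frac{1}{-388}} = \frac{1}{-10640 - \frac{1}{388}} = \frac{1}{- \frac{4128321}{388}} = - \frac{388}{4128321}$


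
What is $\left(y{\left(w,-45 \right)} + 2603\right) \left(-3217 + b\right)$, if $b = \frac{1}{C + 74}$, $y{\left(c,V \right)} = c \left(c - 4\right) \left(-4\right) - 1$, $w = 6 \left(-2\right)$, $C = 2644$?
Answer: $- \frac{8018069185}{1359} \approx -5.9 \cdot 10^{6}$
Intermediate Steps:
$w = -12$
$y{\left(c,V \right)} = -1 + c \left(16 - 4 c\right)$ ($y{\left(c,V \right)} = c \left(-4 + c\right) \left(-4\right) - 1 = c \left(16 - 4 c\right) - 1 = -1 + c \left(16 - 4 c\right)$)
$b = \frac{1}{2718}$ ($b = \frac{1}{2644 + 74} = \frac{1}{2718} \approx 0.00036792$)
$\left(y{\left(w,-45 \right)} + 2603\right) \left(-3217 + b\right) = \left(\left(-1 - 4 \left(-12\right)^{2} + 16 \left(-12\right)\right) + 2603\right) \left(-3217 + \frac{1}{2718}\right) = \left(\left(-1 - 576 - 192\right) + 2603\right) \left(- \frac{8743805}{2718}\right) = \left(-769 + 2603\right) \left(- \frac{8743805}{2718}\right) = 1834 \left(- \frac{8743805}{2718}\right) = - \frac{8018069185}{1359}$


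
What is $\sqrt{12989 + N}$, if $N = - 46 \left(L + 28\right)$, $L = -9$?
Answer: $\sqrt{12115} \approx 110.07$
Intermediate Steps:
$N = -874$ ($N = - 46 \left(-9 + 28\right) = \left(-46\right) 19 = -874$)
$\sqrt{12989 + N} = \sqrt{12989 - 874} = \sqrt{12115}$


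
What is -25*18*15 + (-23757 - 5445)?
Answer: -35952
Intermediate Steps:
-25*18*15 + (-23757 - 5445) = -450*15 - 29202 = -6750 - 29202 = -35952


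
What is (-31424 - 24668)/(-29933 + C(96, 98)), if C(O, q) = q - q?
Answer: 1516/809 ≈ 1.8739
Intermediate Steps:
C(O, q) = 0
(-31424 - 24668)/(-29933 + C(96, 98)) = (-31424 - 24668)/(-29933 + 0) = -56092/(-29933) = -56092*(-1/29933) = 1516/809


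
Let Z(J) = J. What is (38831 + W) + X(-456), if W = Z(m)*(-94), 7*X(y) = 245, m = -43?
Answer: 42908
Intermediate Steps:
X(y) = 35 (X(y) = (⅐)*245 = 35)
W = 4042 (W = -43*(-94) = 4042)
(38831 + W) + X(-456) = (38831 + 4042) + 35 = 42873 + 35 = 42908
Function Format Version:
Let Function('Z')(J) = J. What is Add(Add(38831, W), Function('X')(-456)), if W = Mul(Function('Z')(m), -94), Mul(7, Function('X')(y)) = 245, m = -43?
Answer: 42908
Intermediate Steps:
Function('X')(y) = 35 (Function('X')(y) = Mul(Rational(1, 7), 245) = 35)
W = 4042 (W = Mul(-43, -94) = 4042)
Add(Add(38831, W), Function('X')(-456)) = Add(Add(38831, 4042), 35) = Add(42873, 35) = 42908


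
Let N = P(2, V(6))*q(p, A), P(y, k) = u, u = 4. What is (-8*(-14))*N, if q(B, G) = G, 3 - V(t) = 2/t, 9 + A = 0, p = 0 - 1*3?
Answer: -4032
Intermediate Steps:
p = -3 (p = 0 - 3 = -3)
A = -9 (A = -9 + 0 = -9)
V(t) = 3 - 2/t
P(y, k) = 4
N = -36 (N = 4*(-9) = -36)
(-8*(-14))*N = -8*(-14)*(-36) = 112*(-36) = -4032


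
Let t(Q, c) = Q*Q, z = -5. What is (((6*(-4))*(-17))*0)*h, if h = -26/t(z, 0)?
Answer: 0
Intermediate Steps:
t(Q, c) = Q²
h = -26/25 (h = -26/((-5)²) = -26/25 ≈ -1.0400)
(((6*(-4))*(-17))*0)*h = (((6*(-4))*(-17))*0)*(-26/25) = (-24*(-17)*0)*(-26/25) = (408*0)*(-26/25) = 0*(-26/25) = 0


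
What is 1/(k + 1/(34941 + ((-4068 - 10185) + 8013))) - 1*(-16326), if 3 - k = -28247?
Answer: 13237173904527/810803251 ≈ 16326.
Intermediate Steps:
k = 28250 (k = 3 - 1*(-28247) = 3 + 28247 = 28250)
1/(k + 1/(34941 + ((-4068 - 10185) + 8013))) - 1*(-16326) = 1/(28250 + 1/(34941 + ((-4068 - 10185) + 8013))) - 1*(-16326) = 1/(28250 + 1/(34941 + (-14253 + 8013))) + 16326 = 1/(28250 + 1/(34941 - 6240)) + 16326 = 1/(28250 + 1/28701) + 16326 = 1/(810803251/28701) + 16326 = 28701/810803251 + 16326 = 13237173904527/810803251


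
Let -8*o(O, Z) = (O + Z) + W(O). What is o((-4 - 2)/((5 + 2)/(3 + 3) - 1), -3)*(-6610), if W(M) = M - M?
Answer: -128895/4 ≈ -32224.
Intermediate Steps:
W(M) = 0
o(O, Z) = -O/8 - Z/8 (o(O, Z) = -((O + Z) + 0)/8 = -(O + Z)/8 = -O/8 - Z/8)
o((-4 - 2)/((5 + 2)/(3 + 3) - 1), -3)*(-6610) = (-(-4 - 2)/(8*((5 + 2)/(3 + 3) - 1)) - ⅛*(-3))*(-6610) = (-(-3)/(4*(7/6 - 1)) + 3/8)*(-6610) = (-(-3)/(4*⅙) + 3/8)*(-6610) = (-(-3)*6/4 + 3/8)*(-6610) = (-⅛*(-36) + 3/8)*(-6610) = (9/2 + 3/8)*(-6610) = (39/8)*(-6610) = -128895/4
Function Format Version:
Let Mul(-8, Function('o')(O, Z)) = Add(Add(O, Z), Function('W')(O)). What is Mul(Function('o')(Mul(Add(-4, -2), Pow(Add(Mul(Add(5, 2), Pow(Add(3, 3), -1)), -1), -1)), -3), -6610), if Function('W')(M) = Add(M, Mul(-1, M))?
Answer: Rational(-128895, 4) ≈ -32224.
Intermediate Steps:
Function('W')(M) = 0
Function('o')(O, Z) = Add(Mul(Rational(-1, 8), O), Mul(Rational(-1, 8), Z)) (Function('o')(O, Z) = Mul(Rational(-1, 8), Add(Add(O, Z), 0)) = Mul(Rational(-1, 8), Add(O, Z)) = Add(Mul(Rational(-1, 8), O), Mul(Rational(-1, 8), Z)))
Mul(Function('o')(Mul(Add(-4, -2), Pow(Add(Mul(Add(5, 2), Pow(Add(3, 3), -1)), -1), -1)), -3), -6610) = Mul(Add(Mul(Rational(-1, 8), Mul(Add(-4, -2), Pow(Add(Mul(Add(5, 2), Pow(Add(3, 3), -1)), -1), -1))), Mul(Rational(-1, 8), -3)), -6610) = Mul(Add(Mul(Rational(-1, 8), Mul(-6, Pow(Add(Mul(7, Pow(6, -1)), -1), -1))), Rational(3, 8)), -6610) = Mul(Add(Mul(Rational(-1, 8), Mul(-6, Pow(Add(Mul(7, Rational(1, 6)), -1), -1))), Rational(3, 8)), -6610) = Mul(Add(Mul(Rational(-1, 8), Mul(-6, Pow(Add(Rational(7, 6), -1), -1))), Rational(3, 8)), -6610) = Mul(Add(Mul(Rational(-1, 8), Mul(-6, Pow(Rational(1, 6), -1))), Rational(3, 8)), -6610) = Mul(Add(Mul(Rational(-1, 8), Mul(-6, 6)), Rational(3, 8)), -6610) = Mul(Add(Mul(Rational(-1, 8), -36), Rational(3, 8)), -6610) = Mul(Add(Rational(9, 2), Rational(3, 8)), -6610) = Mul(Rational(39, 8), -6610) = Rational(-128895, 4)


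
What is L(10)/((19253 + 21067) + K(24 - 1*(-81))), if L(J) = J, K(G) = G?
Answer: 2/8085 ≈ 0.00024737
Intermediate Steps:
L(10)/((19253 + 21067) + K(24 - 1*(-81))) = 10/((19253 + 21067) + (24 - 1*(-81))) = 10/(40320 + (24 + 81)) = 10/(40320 + 105) = 10/40425 = 10*(1/40425) = 2/8085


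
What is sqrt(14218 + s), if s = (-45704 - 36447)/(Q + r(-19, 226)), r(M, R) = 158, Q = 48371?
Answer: sqrt(33480310985459)/48529 ≈ 119.23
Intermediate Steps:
s = -82151/48529 (s = (-45704 - 36447)/(48371 + 158) = -82151/48529 ≈ -1.6928)
sqrt(14218 + s) = sqrt(14218 - 82151/48529) = sqrt(689903171/48529) = sqrt(33480310985459)/48529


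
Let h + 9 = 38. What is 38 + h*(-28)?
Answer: -774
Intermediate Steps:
h = 29 (h = -9 + 38 = 29)
38 + h*(-28) = 38 + 29*(-28) = 38 - 812 = -774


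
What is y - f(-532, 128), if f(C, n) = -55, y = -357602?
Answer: -357547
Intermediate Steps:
y - f(-532, 128) = -357602 - 1*(-55) = -357602 + 55 = -357547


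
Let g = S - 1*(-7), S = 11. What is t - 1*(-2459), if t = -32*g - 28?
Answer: 1855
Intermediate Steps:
g = 18 (g = 11 - 1*(-7) = 11 + 7 = 18)
t = -604 (t = -32*18 - 28 = -576 - 28 = -604)
t - 1*(-2459) = -604 - 1*(-2459) = -604 + 2459 = 1855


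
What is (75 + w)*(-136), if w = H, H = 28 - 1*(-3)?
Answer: -14416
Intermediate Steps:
H = 31 (H = 28 + 3 = 31)
w = 31
(75 + w)*(-136) = (75 + 31)*(-136) = 106*(-136) = -14416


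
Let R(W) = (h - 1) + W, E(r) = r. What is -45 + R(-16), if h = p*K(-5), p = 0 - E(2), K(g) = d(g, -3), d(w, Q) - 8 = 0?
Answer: -78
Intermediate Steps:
d(w, Q) = 8 (d(w, Q) = 8 + 0 = 8)
K(g) = 8
p = -2 (p = 0 - 1*2 = 0 - 2 = -2)
h = -16 (h = -2*8 = -16)
R(W) = -17 + W (R(W) = (-16 - 1) + W = -17 + W)
-45 + R(-16) = -45 + (-17 - 16) = -45 - 33 = -78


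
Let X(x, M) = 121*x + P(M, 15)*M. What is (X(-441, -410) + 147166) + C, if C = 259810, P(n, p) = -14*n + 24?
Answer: -2009625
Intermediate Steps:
P(n, p) = 24 - 14*n
X(x, M) = 121*x + M*(24 - 14*M) (X(x, M) = 121*x + (24 - 14*M)*M = 121*x + M*(24 - 14*M))
(X(-441, -410) + 147166) + C = ((121*(-441) - 2*(-410)*(-12 + 7*(-410))) + 147166) + 259810 = ((-53361 - 2*(-410)*(-12 - 2870)) + 147166) + 259810 = ((-53361 - 2*(-410)*(-2882)) + 147166) + 259810 = ((-53361 - 2363240) + 147166) + 259810 = (-2416601 + 147166) + 259810 = -2269435 + 259810 = -2009625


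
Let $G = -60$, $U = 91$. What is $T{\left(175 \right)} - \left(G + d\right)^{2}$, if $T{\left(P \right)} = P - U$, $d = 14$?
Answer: $-2032$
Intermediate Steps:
$T{\left(P \right)} = -91 + P$ ($T{\left(P \right)} = P - 91 = -91 + P$)
$T{\left(175 \right)} - \left(G + d\right)^{2} = \left(-91 + 175\right) - \left(-60 + 14\right)^{2} = 84 - \left(-46\right)^{2} = 84 - 2116 = -2032$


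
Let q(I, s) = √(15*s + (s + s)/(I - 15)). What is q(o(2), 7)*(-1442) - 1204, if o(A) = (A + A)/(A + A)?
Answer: -1204 - 2884*√26 ≈ -15910.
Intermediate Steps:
o(A) = 1 (o(A) = (2*A)/((2*A)) = (2*A)*(1/(2*A)) = 1)
q(I, s) = √(15*s + 2*s/(-15 + I)) (q(I, s) = √(15*s + (2*s)/(-15 + I)) = √(15*s + 2*s/(-15 + I)))
q(o(2), 7)*(-1442) - 1204 = √(7*(-223 + 15*1)/(-15 + 1))*(-1442) - 1204 = √(7*(-223 + 15)/(-14))*(-1442) - 1204 = √(7*(-1/14)*(-208))*(-1442) - 1204 = √104*(-1442) - 1204 = (2*√26)*(-1442) - 1204 = -2884*√26 - 1204 = -1204 - 2884*√26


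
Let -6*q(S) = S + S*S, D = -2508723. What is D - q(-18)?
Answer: -2508672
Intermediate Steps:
q(S) = -S/6 - S**2/6 (q(S) = -(S + S*S)/6 = -(S + S**2)/6 = -S/6 - S**2/6)
D - q(-18) = -2508723 - (-1)*(-18)*(1 - 18)/6 = -2508723 - (-1)*(-18)*(-17)/6 = -2508723 - 1*(-51) = -2508723 + 51 = -2508672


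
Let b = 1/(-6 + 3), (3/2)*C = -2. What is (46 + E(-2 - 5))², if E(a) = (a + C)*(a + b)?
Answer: 929296/81 ≈ 11473.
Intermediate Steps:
C = -4/3 (C = (⅔)*(-2) = -4/3 ≈ -1.3333)
b = -⅓ (b = 1/(-3) = -⅓ ≈ -0.33333)
E(a) = (-4/3 + a)*(-⅓ + a) (E(a) = (a - 4/3)*(a - ⅓) = (-4/3 + a)*(-⅓ + a))
(46 + E(-2 - 5))² = (46 + (4/9 + (-2 - 5)² - 5*(-2 - 5)/3))² = (46 + (4/9 + (-7)² - 5/3*(-7)))² = (46 + (4/9 + 49 + 35/3))² = (46 + 550/9)² = (964/9)² = 929296/81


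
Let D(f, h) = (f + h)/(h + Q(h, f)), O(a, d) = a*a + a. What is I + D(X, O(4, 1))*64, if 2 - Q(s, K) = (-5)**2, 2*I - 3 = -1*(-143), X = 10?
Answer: -567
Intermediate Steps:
I = 73 (I = 3/2 + (-1*(-143))/2 = 3/2 + (1/2)*143 = 3/2 + 143/2 = 73)
O(a, d) = a + a**2 (O(a, d) = a**2 + a = a + a**2)
Q(s, K) = -23 (Q(s, K) = 2 - 1*(-5)**2 = 2 - 1*25 = 2 - 25 = -23)
D(f, h) = (f + h)/(-23 + h) (D(f, h) = (f + h)/(h - 23) = (f + h)/(-23 + h))
I + D(X, O(4, 1))*64 = 73 + ((10 + 4*(1 + 4))/(-23 + 4*(1 + 4)))*64 = 73 + ((10 + 4*5)/(-23 + 4*5))*64 = 73 + ((10 + 20)/(-23 + 20))*64 = 73 + (30/(-3))*64 = 73 - 1/3*30*64 = 73 - 10*64 = 73 - 640 = -567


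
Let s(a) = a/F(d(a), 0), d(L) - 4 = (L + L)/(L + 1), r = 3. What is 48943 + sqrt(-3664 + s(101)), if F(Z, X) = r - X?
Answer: 48943 + I*sqrt(32673)/3 ≈ 48943.0 + 60.252*I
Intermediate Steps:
d(L) = 4 + 2*L/(1 + L) (d(L) = 4 + (L + L)/(L + 1) = 4 + (2*L)/(1 + L) = 4 + 2*L/(1 + L))
F(Z, X) = 3 - X
s(a) = a/3 (s(a) = a/(3 - 1*0) = a/(3 + 0) = a/3)
48943 + sqrt(-3664 + s(101)) = 48943 + sqrt(-3664 + (1/3)*101) = 48943 + sqrt(-3664 + 101/3) = 48943 + sqrt(-10891/3) = 48943 + I*sqrt(32673)/3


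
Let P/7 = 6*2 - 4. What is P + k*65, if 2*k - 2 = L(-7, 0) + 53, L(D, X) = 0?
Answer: 3687/2 ≈ 1843.5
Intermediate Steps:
P = 56 (P = 7*(6*2 - 4) = 7*(12 - 4) = 7*8 = 56)
k = 55/2 (k = 1 + (0 + 53)/2 = 1 + (1/2)*53 = 1 + 53/2 = 55/2 ≈ 27.500)
P + k*65 = 56 + (55/2)*65 = 56 + 3575/2 = 3687/2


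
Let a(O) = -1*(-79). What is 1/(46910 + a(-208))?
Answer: 1/46989 ≈ 2.1282e-5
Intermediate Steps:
a(O) = 79
1/(46910 + a(-208)) = 1/(46910 + 79) = 1/46989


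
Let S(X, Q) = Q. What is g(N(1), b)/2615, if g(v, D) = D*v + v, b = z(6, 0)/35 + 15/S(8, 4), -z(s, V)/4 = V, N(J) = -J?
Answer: -19/10460 ≈ -0.0018164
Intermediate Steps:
z(s, V) = -4*V
b = 15/4 (b = -4*0/35 + 15/4 = 0*(1/35) + 15*(¼) = 0 + 15/4 = 15/4 ≈ 3.7500)
g(v, D) = v + D*v
g(N(1), b)/2615 = ((-1*1)*(1 + 15/4))/2615 = -1*19/4*(1/2615) = -19/4*1/2615 = -19/10460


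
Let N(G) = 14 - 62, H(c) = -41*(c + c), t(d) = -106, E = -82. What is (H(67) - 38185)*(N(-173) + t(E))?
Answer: 6726566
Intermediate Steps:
H(c) = -82*c
N(G) = -48
(H(67) - 38185)*(N(-173) + t(E)) = (-82*67 - 38185)*(-48 - 106) = (-5494 - 38185)*(-154) = -43679*(-154) = 6726566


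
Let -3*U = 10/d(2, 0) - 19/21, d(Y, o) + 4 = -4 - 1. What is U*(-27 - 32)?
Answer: -7493/189 ≈ -39.646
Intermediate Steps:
d(Y, o) = -9 (d(Y, o) = -4 + (-4 - 1) = -4 - 5 = -9)
U = 127/189 (U = -(10/(-9) - 19/21)/3 = -(10*(-⅑) - 19*1/21)/3 = -(-10/9 - 19/21)/3 = -⅓*(-127/63) = 127/189 ≈ 0.67196)
U*(-27 - 32) = 127*(-27 - 32)/189 = (127/189)*(-59) = -7493/189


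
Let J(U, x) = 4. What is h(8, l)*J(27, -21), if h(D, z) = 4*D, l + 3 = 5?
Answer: 128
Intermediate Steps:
l = 2 (l = -3 + 5 = 2)
h(8, l)*J(27, -21) = (4*8)*4 = 32*4 = 128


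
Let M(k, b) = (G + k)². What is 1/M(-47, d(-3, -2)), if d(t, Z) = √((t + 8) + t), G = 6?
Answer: 1/1681 ≈ 0.00059488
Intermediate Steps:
d(t, Z) = √(8 + 2*t) (d(t, Z) = √((8 + t) + t) = √(8 + 2*t))
M(k, b) = (6 + k)²
1/M(-47, d(-3, -2)) = 1/((6 - 47)²) = 1/((-41)²) = 1/1681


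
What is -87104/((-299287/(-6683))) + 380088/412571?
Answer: -240050438041016/123477136877 ≈ -1944.1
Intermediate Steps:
-87104/((-299287/(-6683))) + 380088/412571 = -87104/((-299287*(-1/6683))) + 380088*(1/412571) = -87104/299287/6683 + 380088/412571 = -87104*6683/299287 + 380088/412571 = -582116032/299287 + 380088/412571 = -240050438041016/123477136877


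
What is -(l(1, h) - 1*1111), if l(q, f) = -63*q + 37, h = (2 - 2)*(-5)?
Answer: 1137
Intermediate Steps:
h = 0 (h = 0*(-5) = 0)
l(q, f) = 37 - 63*q
-(l(1, h) - 1*1111) = -((37 - 63*1) - 1*1111) = -((37 - 63) - 1111) = -(-26 - 1111) = -1*(-1137) = 1137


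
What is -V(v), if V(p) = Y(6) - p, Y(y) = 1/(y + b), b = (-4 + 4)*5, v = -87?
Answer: -523/6 ≈ -87.167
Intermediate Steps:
b = 0 (b = 0*5 = 0)
Y(y) = 1/y (Y(y) = 1/(y + 0) = 1/y)
V(p) = 1/6 - p
-V(v) = -(1/6 - 1*(-87)) = -(1/6 + 87) = -1*523/6 = -523/6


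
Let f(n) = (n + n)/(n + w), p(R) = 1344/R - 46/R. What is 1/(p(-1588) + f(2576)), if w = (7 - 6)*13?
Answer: 2055666/2410427 ≈ 0.85282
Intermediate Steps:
p(R) = 1298/R
w = 13 (w = 1*13 = 13)
f(n) = 2*n/(13 + n) (f(n) = (n + n)/(n + 13) = (2*n)/(13 + n) = 2*n/(13 + n))
1/(p(-1588) + f(2576)) = 1/(1298/(-1588) + 2*2576/(13 + 2576)) = 1/(1298*(-1/1588) + 2*2576/2589) = 1/(-649/794 + 2*2576*(1/2589)) = 1/(-649/794 + 5152/2589) = 1/(2410427/2055666) = 2055666/2410427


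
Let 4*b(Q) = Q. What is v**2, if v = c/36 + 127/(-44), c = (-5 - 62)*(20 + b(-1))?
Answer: 3943212025/2509056 ≈ 1571.6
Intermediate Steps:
b(Q) = Q/4
c = -5293/4 (c = (-5 - 62)*(20 + (1/4)*(-1)) = -67*(20 - 1/4) = -67*79/4 = -5293/4 ≈ -1323.3)
v = -62795/1584 (v = -5293/4/36 + 127/(-44) = -5293/4*1/36 + 127*(-1/44) = -5293/144 - 127/44 = -62795/1584 ≈ -39.643)
v**2 = (-62795/1584)**2 = 3943212025/2509056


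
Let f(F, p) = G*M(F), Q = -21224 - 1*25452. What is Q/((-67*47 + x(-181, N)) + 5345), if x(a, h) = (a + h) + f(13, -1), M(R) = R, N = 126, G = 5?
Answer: -23338/1103 ≈ -21.159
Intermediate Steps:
Q = -46676 (Q = -21224 - 25452 = -46676)
f(F, p) = 5*F
x(a, h) = 65 + a + h (x(a, h) = (a + h) + 5*13 = (a + h) + 65 = 65 + a + h)
Q/((-67*47 + x(-181, N)) + 5345) = -46676/((-67*47 + (65 - 181 + 126)) + 5345) = -46676/((-3149 + 10) + 5345) = -46676/(-3139 + 5345) = -46676/2206 = -46676*1/2206 = -23338/1103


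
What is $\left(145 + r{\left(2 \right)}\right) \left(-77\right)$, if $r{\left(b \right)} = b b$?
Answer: $-11473$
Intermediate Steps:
$r{\left(b \right)} = b^{2}$
$\left(145 + r{\left(2 \right)}\right) \left(-77\right) = \left(145 + 2^{2}\right) \left(-77\right) = \left(145 + 4\right) \left(-77\right) = 149 \left(-77\right) = -11473$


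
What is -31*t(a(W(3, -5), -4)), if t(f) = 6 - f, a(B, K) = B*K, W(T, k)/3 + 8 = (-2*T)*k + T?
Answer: -9486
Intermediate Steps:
W(T, k) = -24 + 3*T - 6*T*k (W(T, k) = -24 + 3*((-2*T)*k + T) = -24 + 3*(-2*T*k + T) = -24 + 3*(T - 2*T*k) = -24 + (3*T - 6*T*k) = -24 + 3*T - 6*T*k)
-31*t(a(W(3, -5), -4)) = -31*(6 - (-24 + 3*3 - 6*3*(-5))*(-4)) = -31*(6 - (-24 + 9 + 90)*(-4)) = -31*(6 - 75*(-4)) = -31*(6 - 1*(-300)) = -31*(6 + 300) = -31*306 = -9486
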